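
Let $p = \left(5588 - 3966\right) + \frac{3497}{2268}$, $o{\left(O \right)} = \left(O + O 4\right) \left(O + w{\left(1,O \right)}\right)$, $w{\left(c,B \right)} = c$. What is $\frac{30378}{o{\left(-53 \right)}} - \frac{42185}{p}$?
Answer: $- \frac{603275916723}{25370309770} \approx -23.779$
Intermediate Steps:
$o{\left(O \right)} = 5 O \left(1 + O\right)$ ($o{\left(O \right)} = \left(O + O 4\right) \left(O + 1\right) = \left(O + 4 O\right) \left(1 + O\right) = 5 O \left(1 + O\right)$)
$p = \frac{3682193}{2268}$ ($p = 1622 + 3497 \cdot \frac{1}{2268} = 1622 + \frac{3497}{2268} = \frac{3682193}{2268} \approx 1623.5$)
$\frac{30378}{o{\left(-53 \right)}} - \frac{42185}{p} = \frac{30378}{5 \left(-53\right) \left(1 - 53\right)} - \frac{42185}{\frac{3682193}{2268}} = \frac{30378}{5 \left(-53\right) \left(-52\right)} - \frac{95675580}{3682193} = \frac{30378}{13780} - \frac{95675580}{3682193} = 30378 \cdot \frac{1}{13780} - \frac{95675580}{3682193} = \frac{15189}{6890} - \frac{95675580}{3682193} = - \frac{603275916723}{25370309770}$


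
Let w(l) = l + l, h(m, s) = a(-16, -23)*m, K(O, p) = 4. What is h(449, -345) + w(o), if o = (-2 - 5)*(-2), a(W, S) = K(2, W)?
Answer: 1824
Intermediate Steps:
a(W, S) = 4
o = 14 (o = -7*(-2) = 14)
h(m, s) = 4*m
w(l) = 2*l
h(449, -345) + w(o) = 4*449 + 2*14 = 1796 + 28 = 1824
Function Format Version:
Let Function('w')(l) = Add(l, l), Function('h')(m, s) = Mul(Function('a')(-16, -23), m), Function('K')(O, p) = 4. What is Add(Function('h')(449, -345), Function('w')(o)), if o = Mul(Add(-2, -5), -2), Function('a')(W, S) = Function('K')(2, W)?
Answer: 1824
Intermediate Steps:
Function('a')(W, S) = 4
o = 14 (o = Mul(-7, -2) = 14)
Function('h')(m, s) = Mul(4, m)
Function('w')(l) = Mul(2, l)
Add(Function('h')(449, -345), Function('w')(o)) = Add(Mul(4, 449), Mul(2, 14)) = Add(1796, 28) = 1824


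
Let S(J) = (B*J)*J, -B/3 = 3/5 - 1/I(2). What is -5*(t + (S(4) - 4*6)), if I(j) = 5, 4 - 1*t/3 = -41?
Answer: -459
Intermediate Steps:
t = 135 (t = 12 - 3*(-41) = 12 + 123 = 135)
B = -6/5 (B = -3*(3/5 - 1/5) = -3*2/5 = -6/5 ≈ -1.2000)
S(J) = -6*J**2/5 (S(J) = (-6*J/5)*J = -6*J**2/5)
-5*(t + (S(4) - 4*6)) = -5*(135 + (-6/5*4**2 - 4*6)) = -5*(135 + (-6/5*16 - 24)) = -5*(135 + (-96/5 - 24)) = -5*(135 - 216/5) = -5*459/5 = -459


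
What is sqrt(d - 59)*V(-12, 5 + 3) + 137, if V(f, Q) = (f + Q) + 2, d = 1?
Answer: 137 - 2*I*sqrt(58) ≈ 137.0 - 15.232*I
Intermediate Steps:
V(f, Q) = 2 + Q + f (V(f, Q) = (Q + f) + 2 = 2 + Q + f)
sqrt(d - 59)*V(-12, 5 + 3) + 137 = sqrt(1 - 59)*(2 + (5 + 3) - 12) + 137 = sqrt(-58)*(2 + 8 - 12) + 137 = (I*sqrt(58))*(-2) + 137 = -2*I*sqrt(58) + 137 = 137 - 2*I*sqrt(58)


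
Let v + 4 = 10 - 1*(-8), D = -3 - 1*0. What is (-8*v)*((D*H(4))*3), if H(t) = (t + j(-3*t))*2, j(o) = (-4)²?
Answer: 40320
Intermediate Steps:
D = -3 (D = -3 + 0 = -3)
j(o) = 16
H(t) = 32 + 2*t (H(t) = (t + 16)*2 = (16 + t)*2 = 32 + 2*t)
v = 14 (v = -4 + (10 - 1*(-8)) = -4 + (10 + 8) = -4 + 18 = 14)
(-8*v)*((D*H(4))*3) = (-8*14)*(-3*(32 + 2*4)*3) = -112*(-3*(32 + 8))*3 = -112*(-3*40)*3 = -(-13440)*3 = -112*(-360) = 40320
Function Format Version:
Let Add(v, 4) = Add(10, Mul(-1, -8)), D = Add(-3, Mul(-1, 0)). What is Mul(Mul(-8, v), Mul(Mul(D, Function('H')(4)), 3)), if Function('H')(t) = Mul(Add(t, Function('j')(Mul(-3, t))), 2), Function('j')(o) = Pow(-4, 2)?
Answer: 40320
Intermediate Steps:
D = -3 (D = Add(-3, 0) = -3)
Function('j')(o) = 16
Function('H')(t) = Add(32, Mul(2, t)) (Function('H')(t) = Mul(Add(t, 16), 2) = Mul(Add(16, t), 2) = Add(32, Mul(2, t)))
v = 14 (v = Add(-4, Add(10, Mul(-1, -8))) = Add(-4, Add(10, 8)) = Add(-4, 18) = 14)
Mul(Mul(-8, v), Mul(Mul(D, Function('H')(4)), 3)) = Mul(Mul(-8, 14), Mul(Mul(-3, Add(32, Mul(2, 4))), 3)) = Mul(-112, Mul(Mul(-3, Add(32, 8)), 3)) = Mul(-112, Mul(Mul(-3, 40), 3)) = Mul(-112, Mul(-120, 3)) = Mul(-112, -360) = 40320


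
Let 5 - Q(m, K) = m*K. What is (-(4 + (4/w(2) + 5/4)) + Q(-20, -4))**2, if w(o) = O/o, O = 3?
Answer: 990025/144 ≈ 6875.2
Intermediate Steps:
Q(m, K) = 5 - K*m (Q(m, K) = 5 - m*K = 5 - K*m)
w(o) = 3/o
(-(4 + (4/w(2) + 5/4)) + Q(-20, -4))**2 = (-(4 + (4/((3/2)) + 5/4)) + (5 - 1*(-4)*(-20)))**2 = (-(4 + (4/((3*(1/2))) + 5*(1/4))) + (5 - 80))**2 = (-(4 + (4/(3/2) + 5/4)) - 75)**2 = (-(4 + (4*(2/3) + 5/4)) - 75)**2 = (-(4 + (8/3 + 5/4)) - 75)**2 = (-(4 + 47/12) - 75)**2 = (-1*95/12 - 75)**2 = (-95/12 - 75)**2 = (-995/12)**2 = 990025/144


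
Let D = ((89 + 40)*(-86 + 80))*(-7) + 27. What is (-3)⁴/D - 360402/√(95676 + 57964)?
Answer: 9/605 - 180201*√38410/38410 ≈ -919.45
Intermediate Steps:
D = 5445 (D = (129*(-6))*(-7) + 27 = -774*(-7) + 27 = 5418 + 27 = 5445)
(-3)⁴/D - 360402/√(95676 + 57964) = (-3)⁴/5445 - 360402/√(95676 + 57964) = 81*(1/5445) - 360402*√38410/76820 = 9/605 - 360402*√38410/76820 = 9/605 - 180201*√38410/38410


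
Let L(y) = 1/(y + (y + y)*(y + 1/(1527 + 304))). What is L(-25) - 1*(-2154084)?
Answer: 4831448857531/2242925 ≈ 2.1541e+6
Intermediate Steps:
L(y) = 1/(y + 2*y*(1/1831 + y)) (L(y) = 1/(y + (2*y)*(y + 1/1831)) = 1/(y + (2*y)*(1/1831 + y)) = 1/(y + 2*y*(1/1831 + y)))
L(-25) - 1*(-2154084) = 1831/(-25*(1833 + 3662*(-25))) - 1*(-2154084) = 1831*(-1/25)/(1833 - 91550) + 2154084 = 1831*(-1/25)/(-89717) + 2154084 = 1831*(-1/25)*(-1/89717) + 2154084 = 1831/2242925 + 2154084 = 4831448857531/2242925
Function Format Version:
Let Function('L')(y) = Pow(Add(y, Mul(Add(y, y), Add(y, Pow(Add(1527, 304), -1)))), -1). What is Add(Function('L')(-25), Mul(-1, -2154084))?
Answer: Rational(4831448857531, 2242925) ≈ 2.1541e+6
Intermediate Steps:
Function('L')(y) = Pow(Add(y, Mul(2, y, Add(Rational(1, 1831), y))), -1) (Function('L')(y) = Pow(Add(y, Mul(Mul(2, y), Add(y, Pow(1831, -1)))), -1) = Pow(Add(y, Mul(Mul(2, y), Add(y, Rational(1, 1831)))), -1) = Pow(Add(y, Mul(Mul(2, y), Add(Rational(1, 1831), y))), -1) = Pow(Add(y, Mul(2, y, Add(Rational(1, 1831), y))), -1))
Add(Function('L')(-25), Mul(-1, -2154084)) = Add(Mul(1831, Pow(-25, -1), Pow(Add(1833, Mul(3662, -25)), -1)), Mul(-1, -2154084)) = Add(Mul(1831, Rational(-1, 25), Pow(Add(1833, -91550), -1)), 2154084) = Add(Mul(1831, Rational(-1, 25), Pow(-89717, -1)), 2154084) = Add(Mul(1831, Rational(-1, 25), Rational(-1, 89717)), 2154084) = Add(Rational(1831, 2242925), 2154084) = Rational(4831448857531, 2242925)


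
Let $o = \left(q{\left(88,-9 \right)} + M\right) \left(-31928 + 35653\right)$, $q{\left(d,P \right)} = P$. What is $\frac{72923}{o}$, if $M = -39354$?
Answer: $- \frac{72923}{146627175} \approx -0.00049734$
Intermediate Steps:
$o = -146627175$ ($o = \left(-9 - 39354\right) \left(-31928 + 35653\right) = \left(-39363\right) 3725 = -146627175$)
$\frac{72923}{o} = \frac{72923}{-146627175} = 72923 \left(- \frac{1}{146627175}\right) = - \frac{72923}{146627175}$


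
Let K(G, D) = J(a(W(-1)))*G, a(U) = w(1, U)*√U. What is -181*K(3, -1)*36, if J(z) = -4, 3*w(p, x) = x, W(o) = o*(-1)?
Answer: 78192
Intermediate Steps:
W(o) = -o
w(p, x) = x/3
a(U) = U^(3/2)/3 (a(U) = (U/3)*√U = U^(3/2)/3)
K(G, D) = -4*G
-181*K(3, -1)*36 = -(-724)*3*36 = -181*(-12)*36 = 2172*36 = 78192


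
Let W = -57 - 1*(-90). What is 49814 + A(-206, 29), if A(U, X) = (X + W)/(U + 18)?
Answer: 4682485/94 ≈ 49814.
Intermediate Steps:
W = 33 (W = -57 + 90 = 33)
A(U, X) = (33 + X)/(18 + U) (A(U, X) = (X + 33)/(U + 18) = (33 + X)/(18 + U))
49814 + A(-206, 29) = 49814 + (33 + 29)/(18 - 206) = 49814 + 62/(-188) = 49814 - 1/188*62 = 49814 - 31/94 = 4682485/94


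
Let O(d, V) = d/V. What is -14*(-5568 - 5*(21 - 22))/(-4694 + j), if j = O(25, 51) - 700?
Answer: -3971982/275069 ≈ -14.440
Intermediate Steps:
j = -35675/51 (j = 25/51 - 700 = -35675/51 ≈ -699.51)
-14*(-5568 - 5*(21 - 22))/(-4694 + j) = -14*(-5568 - 5*(21 - 22))/(-4694 - 35675/51) = -14*(-5568 - 5*(-1))/(-275069/51) = -14*(-5568 + 5)*(-51)/275069 = -(-77882)*(-51)/275069 = -14*283713/275069 = -3971982/275069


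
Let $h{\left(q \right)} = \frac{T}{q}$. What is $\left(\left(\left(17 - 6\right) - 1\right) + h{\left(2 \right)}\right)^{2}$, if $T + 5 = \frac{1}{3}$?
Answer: $\frac{529}{9} \approx 58.778$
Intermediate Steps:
$T = - \frac{14}{3}$ ($T = -5 + \frac{1}{3} = - \frac{14}{3} \approx -4.6667$)
$h{\left(q \right)} = - \frac{14}{3 q}$
$\left(\left(\left(17 - 6\right) - 1\right) + h{\left(2 \right)}\right)^{2} = \left(\left(\left(17 - 6\right) - 1\right) - \frac{14}{3 \cdot 2}\right)^{2} = \left(\left(\left(17 - 6\right) - 1\right) - \frac{7}{3}\right)^{2} = \left(\left(11 - 1\right) - \frac{7}{3}\right)^{2} = \left(10 - \frac{7}{3}\right)^{2} = \left(\frac{23}{3}\right)^{2} = \frac{529}{9}$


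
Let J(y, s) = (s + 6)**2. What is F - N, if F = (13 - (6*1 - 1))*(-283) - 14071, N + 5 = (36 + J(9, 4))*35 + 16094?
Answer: -37184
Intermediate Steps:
J(y, s) = (6 + s)**2
N = 20849 (N = -5 + ((36 + (6 + 4)**2)*35 + 16094) = -5 + ((36 + 10**2)*35 + 16094) = -5 + ((36 + 100)*35 + 16094) = -5 + (136*35 + 16094) = -5 + (4760 + 16094) = -5 + 20854 = 20849)
F = -16335 (F = (13 - (6 - 1))*(-283) - 14071 = (13 - 1*5)*(-283) - 14071 = (13 - 5)*(-283) - 14071 = 8*(-283) - 14071 = -2264 - 14071 = -16335)
F - N = -16335 - 1*20849 = -16335 - 20849 = -37184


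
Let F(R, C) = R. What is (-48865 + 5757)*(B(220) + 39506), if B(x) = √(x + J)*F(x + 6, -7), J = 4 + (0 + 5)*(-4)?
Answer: -1703024648 - 19484816*√51 ≈ -1.8422e+9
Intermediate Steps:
J = -16 (J = 4 + 5*(-4) = 4 - 20 = -16)
B(x) = √(-16 + x)*(6 + x) (B(x) = √(x - 16)*(x + 6) = √(-16 + x)*(6 + x))
(-48865 + 5757)*(B(220) + 39506) = (-48865 + 5757)*(√(-16 + 220)*(6 + 220) + 39506) = -43108*(√204*226 + 39506) = -43108*((2*√51)*226 + 39506) = -43108*(452*√51 + 39506) = -43108*(39506 + 452*√51) = -1703024648 - 19484816*√51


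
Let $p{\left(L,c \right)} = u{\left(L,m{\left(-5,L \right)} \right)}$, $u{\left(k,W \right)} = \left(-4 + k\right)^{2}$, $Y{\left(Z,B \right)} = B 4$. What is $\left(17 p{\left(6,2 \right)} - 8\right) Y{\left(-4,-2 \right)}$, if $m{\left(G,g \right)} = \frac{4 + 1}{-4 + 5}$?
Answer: $-480$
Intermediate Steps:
$Y{\left(Z,B \right)} = 4 B$
$m{\left(G,g \right)} = 5$ ($m{\left(G,g \right)} = \frac{5}{1} = 5 \cdot 1 = 5$)
$p{\left(L,c \right)} = \left(-4 + L\right)^{2}$
$\left(17 p{\left(6,2 \right)} - 8\right) Y{\left(-4,-2 \right)} = \left(17 \left(-4 + 6\right)^{2} - 8\right) 4 \left(-2\right) = \left(17 \cdot 2^{2} - 8\right) \left(-8\right) = \left(17 \cdot 4 - 8\right) \left(-8\right) = \left(68 - 8\right) \left(-8\right) = 60 \left(-8\right) = -480$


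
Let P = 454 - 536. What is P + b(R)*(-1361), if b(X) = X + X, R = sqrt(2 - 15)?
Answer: -82 - 2722*I*sqrt(13) ≈ -82.0 - 9814.3*I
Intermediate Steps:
P = -82
R = I*sqrt(13) (R = sqrt(-13) = I*sqrt(13) ≈ 3.6056*I)
b(X) = 2*X
P + b(R)*(-1361) = -82 + (2*(I*sqrt(13)))*(-1361) = -82 + (2*I*sqrt(13))*(-1361) = -82 - 2722*I*sqrt(13)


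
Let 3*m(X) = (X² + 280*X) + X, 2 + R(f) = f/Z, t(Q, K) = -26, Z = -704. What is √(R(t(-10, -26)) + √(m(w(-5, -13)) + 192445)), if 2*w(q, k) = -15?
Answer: √(-15202 + 3872*√767045)/88 ≈ 20.879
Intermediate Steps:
R(f) = -2 - f/704 (R(f) = -2 + f/(-704) = -2 + f*(-1/704) = -2 - f/704)
w(q, k) = -15/2 (w(q, k) = (½)*(-15) = -15/2)
m(X) = X²/3 + 281*X/3 (m(X) = ((X² + 280*X) + X)/3 = (X² + 281*X)/3 = X²/3 + 281*X/3)
√(R(t(-10, -26)) + √(m(w(-5, -13)) + 192445)) = √((-2 - 1/704*(-26)) + √((⅓)*(-15/2)*(281 - 15/2) + 192445)) = √((-2 + 13/352) + √((⅓)*(-15/2)*(547/2) + 192445)) = √(-691/352 + √(-2735/4 + 192445)) = √(-691/352 + √(767045/4)) = √(-691/352 + √767045/2)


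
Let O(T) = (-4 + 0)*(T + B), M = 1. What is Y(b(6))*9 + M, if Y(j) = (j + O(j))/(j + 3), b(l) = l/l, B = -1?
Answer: 13/4 ≈ 3.2500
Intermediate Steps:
O(T) = 4 - 4*T (O(T) = (-4 + 0)*(T - 1) = -4*(-1 + T) = 4 - 4*T)
b(l) = 1
Y(j) = (4 - 3*j)/(3 + j) (Y(j) = (j + (4 - 4*j))/(j + 3) = (4 - 3*j)/(3 + j))
Y(b(6))*9 + M = ((4 - 3*1)/(3 + 1))*9 + 1 = ((4 - 3)/4)*9 + 1 = ((¼)*1)*9 + 1 = (¼)*9 + 1 = 9/4 + 1 = 13/4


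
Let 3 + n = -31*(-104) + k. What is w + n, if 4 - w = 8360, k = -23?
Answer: -5158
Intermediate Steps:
w = -8356 (w = 4 - 1*8360 = 4 - 8360 = -8356)
n = 3198 (n = -3 + (-31*(-104) - 23) = -3 + (3224 - 23) = -3 + 3201 = 3198)
w + n = -8356 + 3198 = -5158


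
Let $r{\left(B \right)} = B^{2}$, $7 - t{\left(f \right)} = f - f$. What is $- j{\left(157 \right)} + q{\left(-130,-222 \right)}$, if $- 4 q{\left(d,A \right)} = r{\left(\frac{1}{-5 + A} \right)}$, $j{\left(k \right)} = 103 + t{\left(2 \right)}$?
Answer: $- \frac{22672761}{206116} \approx -110.0$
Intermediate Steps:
$t{\left(f \right)} = 7$ ($t{\left(f \right)} = 7 - \left(f - f\right) = 7 - 0 = 7 + 0 = 7$)
$j{\left(k \right)} = 110$ ($j{\left(k \right)} = 103 + 7 = 110$)
$q{\left(d,A \right)} = - \frac{1}{4 \left(-5 + A\right)^{2}}$ ($q{\left(d,A \right)} = - \frac{\left(\frac{1}{-5 + A}\right)^{2}}{4} = - \frac{1}{4 \left(-5 + A\right)^{2}}$)
$- j{\left(157 \right)} + q{\left(-130,-222 \right)} = \left(-1\right) 110 - \frac{1}{4 \left(-5 - 222\right)^{2}} = -110 - \frac{1}{4 \cdot 51529} = -110 - \frac{1}{206116} = - \frac{22672761}{206116}$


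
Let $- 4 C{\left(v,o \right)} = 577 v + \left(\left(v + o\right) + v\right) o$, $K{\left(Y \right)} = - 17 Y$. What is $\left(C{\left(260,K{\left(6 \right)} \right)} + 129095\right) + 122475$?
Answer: $224724$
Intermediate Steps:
$C{\left(v,o \right)} = - \frac{577 v}{4} - \frac{o \left(o + 2 v\right)}{4}$ ($C{\left(v,o \right)} = - \frac{577 v + \left(\left(v + o\right) + v\right) o}{4} = - \frac{577 v + \left(\left(o + v\right) + v\right) o}{4} = - \frac{577 v + \left(o + 2 v\right) o}{4} = - \frac{577 v + o \left(o + 2 v\right)}{4} = - \frac{577 v}{4} - \frac{o \left(o + 2 v\right)}{4}$)
$\left(C{\left(260,K{\left(6 \right)} \right)} + 129095\right) + 122475 = \left(\left(\left(- \frac{577}{4}\right) 260 - \frac{\left(\left(-17\right) 6\right)^{2}}{4} - \frac{1}{2} \left(\left(-17\right) 6\right) 260\right) + 129095\right) + 122475 = \left(\left(-37505 - \frac{\left(-102\right)^{2}}{4} - \left(-51\right) 260\right) + 129095\right) + 122475 = \left(\left(-37505 - 2601 + 13260\right) + 129095\right) + 122475 = \left(-26846 + 129095\right) + 122475 = 102249 + 122475 = 224724$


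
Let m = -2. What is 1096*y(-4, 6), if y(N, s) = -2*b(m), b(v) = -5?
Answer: 10960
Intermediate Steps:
y(N, s) = 10 (y(N, s) = -2*(-5) = 10)
1096*y(-4, 6) = 1096*10 = 10960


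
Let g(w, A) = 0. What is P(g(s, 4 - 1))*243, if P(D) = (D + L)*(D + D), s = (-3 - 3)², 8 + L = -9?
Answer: 0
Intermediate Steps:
L = -17 (L = -8 - 9 = -17)
s = 36 (s = (-6)² = 36)
P(D) = 2*D*(-17 + D) (P(D) = (D - 17)*(D + D) = (-17 + D)*(2*D) = 2*D*(-17 + D))
P(g(s, 4 - 1))*243 = (2*0*(-17 + 0))*243 = (2*0*(-17))*243 = 0*243 = 0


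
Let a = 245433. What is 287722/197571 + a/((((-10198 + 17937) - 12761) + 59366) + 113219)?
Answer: 8791091339/3009599043 ≈ 2.9210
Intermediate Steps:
287722/197571 + a/((((-10198 + 17937) - 12761) + 59366) + 113219) = 287722/197571 + 245433/((((-10198 + 17937) - 12761) + 59366) + 113219) = 287722*(1/197571) + 245433/(((7739 - 12761) + 59366) + 113219) = 287722/197571 + 245433/((-5022 + 59366) + 113219) = 287722/197571 + 245433/(54344 + 113219) = 287722/197571 + 245433/167563 = 8791091339/3009599043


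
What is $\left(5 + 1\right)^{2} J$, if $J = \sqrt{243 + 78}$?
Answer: $36 \sqrt{321} \approx 644.99$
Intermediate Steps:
$J = \sqrt{321} \approx 17.916$
$\left(5 + 1\right)^{2} J = \left(5 + 1\right)^{2} \sqrt{321} = 6^{2} \sqrt{321} = 36 \sqrt{321}$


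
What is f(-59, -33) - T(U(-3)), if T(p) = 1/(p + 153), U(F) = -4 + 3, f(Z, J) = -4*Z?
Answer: 35871/152 ≈ 235.99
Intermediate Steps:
U(F) = -1
T(p) = 1/(153 + p)
f(-59, -33) - T(U(-3)) = -4*(-59) - 1/(153 - 1) = 236 - 1/152 = 35871/152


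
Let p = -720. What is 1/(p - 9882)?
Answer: -1/10602 ≈ -9.4322e-5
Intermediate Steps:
1/(p - 9882) = 1/(-720 - 9882) = 1/(-10602) = -1/10602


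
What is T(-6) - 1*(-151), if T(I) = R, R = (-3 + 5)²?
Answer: 155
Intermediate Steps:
R = 4 (R = 2² = 4)
T(I) = 4
T(-6) - 1*(-151) = 4 - 1*(-151) = 4 + 151 = 155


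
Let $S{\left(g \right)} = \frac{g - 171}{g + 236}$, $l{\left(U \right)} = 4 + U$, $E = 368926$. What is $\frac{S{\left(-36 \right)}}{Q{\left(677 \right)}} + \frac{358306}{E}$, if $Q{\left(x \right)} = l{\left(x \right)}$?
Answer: $\frac{8120818253}{8374620200} \approx 0.96969$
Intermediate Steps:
$S{\left(g \right)} = \frac{-171 + g}{236 + g}$
$Q{\left(x \right)} = 4 + x$
$\frac{S{\left(-36 \right)}}{Q{\left(677 \right)}} + \frac{358306}{E} = \frac{\frac{1}{236 - 36} \left(-171 - 36\right)}{4 + 677} + \frac{358306}{368926} = \frac{\frac{1}{200} \left(-207\right)}{681} + 358306 \cdot \frac{1}{368926} = \frac{1}{200} \left(-207\right) \frac{1}{681} + \frac{179153}{184463} = \left(- \frac{207}{200}\right) \frac{1}{681} + \frac{179153}{184463} = - \frac{69}{45400} + \frac{179153}{184463} = \frac{8120818253}{8374620200}$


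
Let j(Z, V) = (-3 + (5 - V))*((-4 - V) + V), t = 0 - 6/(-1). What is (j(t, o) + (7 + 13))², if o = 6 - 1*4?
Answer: 400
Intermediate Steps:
o = 2 (o = 6 - 4 = 2)
t = 6 (t = 0 - 6*(-1) = 0 - 1*(-6) = 0 + 6 = 6)
j(Z, V) = -8 + 4*V (j(Z, V) = (2 - V)*(-4) = -8 + 4*V)
(j(t, o) + (7 + 13))² = ((-8 + 4*2) + (7 + 13))² = ((-8 + 8) + 20)² = (0 + 20)² = 20² = 400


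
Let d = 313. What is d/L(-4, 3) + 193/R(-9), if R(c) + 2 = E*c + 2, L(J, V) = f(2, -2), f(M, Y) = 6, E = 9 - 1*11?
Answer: 566/9 ≈ 62.889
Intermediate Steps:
E = -2 (E = 9 - 11 = -2)
L(J, V) = 6
R(c) = -2*c (R(c) = -2 + (-2*c + 2) = -2 + (2 - 2*c) = -2*c)
d/L(-4, 3) + 193/R(-9) = 313/6 + 193/((-2*(-9))) = 313*(⅙) + 193/18 = 313/6 + 193*(1/18) = 313/6 + 193/18 = 566/9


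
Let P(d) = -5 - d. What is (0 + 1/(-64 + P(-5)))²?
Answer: 1/4096 ≈ 0.00024414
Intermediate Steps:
(0 + 1/(-64 + P(-5)))² = (0 + 1/(-64 + (-5 - 1*(-5))))² = (0 + 1/(-64 + (-5 + 5)))² = (0 + 1/(-64 + 0))² = (0 + 1/(-64))² = (0 - 1/64)² = (-1/64)² = 1/4096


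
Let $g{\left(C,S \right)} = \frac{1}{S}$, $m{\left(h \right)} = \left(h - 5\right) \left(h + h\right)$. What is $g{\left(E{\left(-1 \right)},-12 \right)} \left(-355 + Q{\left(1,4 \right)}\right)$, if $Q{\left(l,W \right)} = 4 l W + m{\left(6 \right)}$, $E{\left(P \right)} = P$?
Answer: $\frac{109}{4} \approx 27.25$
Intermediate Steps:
$m{\left(h \right)} = 2 h \left(-5 + h\right)$ ($m{\left(h \right)} = \left(-5 + h\right) 2 h = 2 h \left(-5 + h\right)$)
$Q{\left(l,W \right)} = 12 + 4 W l$ ($Q{\left(l,W \right)} = 4 l W + 2 \cdot 6 \left(-5 + 6\right) = 4 W l + 2 \cdot 6 \cdot 1 = 4 W l + 12 = 12 + 4 W l$)
$g{\left(E{\left(-1 \right)},-12 \right)} \left(-355 + Q{\left(1,4 \right)}\right) = \frac{-355 + \left(12 + 4 \cdot 4 \cdot 1\right)}{-12} = - \frac{-355 + \left(12 + 16\right)}{12} = - \frac{-355 + 28}{12} = \left(- \frac{1}{12}\right) \left(-327\right) = \frac{109}{4}$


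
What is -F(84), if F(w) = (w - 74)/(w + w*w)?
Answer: -1/714 ≈ -0.0014006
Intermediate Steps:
F(w) = (-74 + w)/(w + w²)
-F(84) = -(-74 + 84)/(84*(1 + 84)) = -10/(84*85) = -1*1/714 = -1/714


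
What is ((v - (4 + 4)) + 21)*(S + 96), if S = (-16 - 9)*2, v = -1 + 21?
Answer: 1518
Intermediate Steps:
v = 20
S = -50 (S = -25*2 = -50)
((v - (4 + 4)) + 21)*(S + 96) = ((20 - (4 + 4)) + 21)*(-50 + 96) = ((20 - 1*8) + 21)*46 = ((20 - 8) + 21)*46 = (12 + 21)*46 = 33*46 = 1518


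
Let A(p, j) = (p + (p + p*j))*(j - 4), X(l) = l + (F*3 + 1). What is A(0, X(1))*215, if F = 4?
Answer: 0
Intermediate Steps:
X(l) = 13 + l (X(l) = l + (4*3 + 1) = l + (12 + 1) = l + 13 = 13 + l)
A(p, j) = (-4 + j)*(2*p + j*p) (A(p, j) = (p + (p + j*p))*(-4 + j) = (2*p + j*p)*(-4 + j) = (-4 + j)*(2*p + j*p))
A(0, X(1))*215 = (0*(-8 + (13 + 1)**2 - 2*(13 + 1)))*215 = (0*(-8 + 14**2 - 2*14))*215 = (0*(-8 + 196 - 28))*215 = (0*160)*215 = 0*215 = 0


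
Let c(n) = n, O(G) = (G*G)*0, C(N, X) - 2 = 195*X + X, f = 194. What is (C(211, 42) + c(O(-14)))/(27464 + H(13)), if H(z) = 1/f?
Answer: 1597396/5328017 ≈ 0.29981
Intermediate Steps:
C(N, X) = 2 + 196*X (C(N, X) = 2 + (195*X + X) = 2 + 196*X)
O(G) = 0 (O(G) = G²*0 = 0)
H(z) = 1/194
(C(211, 42) + c(O(-14)))/(27464 + H(13)) = ((2 + 196*42) + 0)/(27464 + 1/194) = ((2 + 8232) + 0)/(5328017/194) = (8234 + 0)*(194/5328017) = 8234*(194/5328017) = 1597396/5328017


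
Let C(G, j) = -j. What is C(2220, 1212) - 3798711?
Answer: -3799923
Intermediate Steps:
C(2220, 1212) - 3798711 = -1*1212 - 3798711 = -1212 - 3798711 = -3799923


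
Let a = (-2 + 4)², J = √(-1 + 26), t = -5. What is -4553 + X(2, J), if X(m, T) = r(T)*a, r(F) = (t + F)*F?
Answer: -4553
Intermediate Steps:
r(F) = F*(-5 + F) (r(F) = (-5 + F)*F = F*(-5 + F))
J = 5 (J = √25 = 5)
a = 4 (a = 2² = 4)
X(m, T) = 4*T*(-5 + T) (X(m, T) = (T*(-5 + T))*4 = 4*T*(-5 + T))
-4553 + X(2, J) = -4553 + 4*5*(-5 + 5) = -4553 + 4*5*0 = -4553 + 0 = -4553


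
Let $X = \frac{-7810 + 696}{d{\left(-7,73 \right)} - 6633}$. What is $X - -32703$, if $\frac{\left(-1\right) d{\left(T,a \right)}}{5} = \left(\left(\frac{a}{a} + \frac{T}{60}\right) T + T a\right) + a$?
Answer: $\frac{1731545703}{52945} \approx 32705.0$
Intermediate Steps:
$d{\left(T,a \right)} = - 5 a - 5 T a - 5 T \left(1 + \frac{T}{60}\right)$ ($d{\left(T,a \right)} = - 5 \left(\left(\left(\frac{a}{a} + \frac{T}{60}\right) T + T a\right) + a\right) = - 5 \left(\left(\left(1 + T \frac{1}{60}\right) T + T a\right) + a\right) = - 5 \left(\left(\left(1 + \frac{T}{60}\right) T + T a\right) + a\right) = - 5 \left(\left(T \left(1 + \frac{T}{60}\right) + T a\right) + a\right) = - 5 \left(\left(T a + T \left(1 + \frac{T}{60}\right)\right) + a\right) = - 5 \left(a + T a + T \left(1 + \frac{T}{60}\right)\right) = - 5 a - 5 T a - 5 T \left(1 + \frac{T}{60}\right)$)
$X = \frac{85368}{52945}$ ($X = \frac{-7810 + 696}{\left(\left(-5\right) \left(-7\right) - 365 - \frac{\left(-7\right)^{2}}{12} - \left(-35\right) 73\right) - 6633} = - \frac{7114}{\left(35 - 365 - \frac{49}{12} + 2555\right) - 6633} = - \frac{7114}{\frac{26651}{12} - 6633} = - \frac{7114}{- \frac{52945}{12}} = \left(-7114\right) \left(- \frac{12}{52945}\right) = \frac{85368}{52945} \approx 1.6124$)
$X - -32703 = \frac{85368}{52945} - -32703 = \frac{85368}{52945} + 32703 = \frac{1731545703}{52945}$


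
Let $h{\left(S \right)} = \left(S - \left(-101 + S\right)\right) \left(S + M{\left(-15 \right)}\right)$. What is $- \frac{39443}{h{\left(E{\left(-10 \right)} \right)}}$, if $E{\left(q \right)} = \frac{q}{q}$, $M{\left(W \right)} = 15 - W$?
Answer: $- \frac{39443}{3131} \approx -12.598$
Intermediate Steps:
$E{\left(q \right)} = 1$
$h{\left(S \right)} = 3030 + 101 S$ ($h{\left(S \right)} = \left(S - \left(-101 + S\right)\right) \left(S + \left(15 - -15\right)\right) = 101 \left(S + \left(15 + 15\right)\right) = 101 \left(S + 30\right) = 101 \left(30 + S\right) = 3030 + 101 S$)
$- \frac{39443}{h{\left(E{\left(-10 \right)} \right)}} = - \frac{39443}{3030 + 101 \cdot 1} = - \frac{39443}{3030 + 101} = - \frac{39443}{3131}$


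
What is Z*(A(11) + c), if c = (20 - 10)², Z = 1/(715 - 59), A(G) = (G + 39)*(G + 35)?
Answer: 150/41 ≈ 3.6585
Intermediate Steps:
A(G) = (35 + G)*(39 + G) (A(G) = (39 + G)*(35 + G) = (35 + G)*(39 + G))
Z = 1/656 ≈ 0.0015244
c = 100 (c = 10² = 100)
Z*(A(11) + c) = ((1365 + 11² + 74*11) + 100)/656 = ((1365 + 121 + 814) + 100)/656 = (2300 + 100)/656 = (1/656)*2400 = 150/41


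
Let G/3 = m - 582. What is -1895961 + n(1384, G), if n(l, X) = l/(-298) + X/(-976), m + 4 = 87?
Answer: -275718684803/145424 ≈ -1.8960e+6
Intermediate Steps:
m = 83 (m = -4 + 87 = 83)
G = -1497 (G = 3*(83 - 582) = 3*(-499) = -1497)
n(l, X) = -l/298 - X/976 (n(l, X) = l*(-1/298) + X*(-1/976) = -l/298 - X/976)
-1895961 + n(1384, G) = -1895961 + (-1/298*1384 - 1/976*(-1497)) = -1895961 + (-692/149 + 1497/976) = -1895961 - 452339/145424 = -275718684803/145424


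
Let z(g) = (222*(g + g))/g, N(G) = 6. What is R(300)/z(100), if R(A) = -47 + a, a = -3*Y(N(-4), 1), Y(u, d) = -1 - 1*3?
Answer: -35/444 ≈ -0.078829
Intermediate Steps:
Y(u, d) = -4 (Y(u, d) = -1 - 3 = -4)
a = 12 (a = -3*(-4) = 12)
R(A) = -35 (R(A) = -47 + 12 = -35)
z(g) = 444 (z(g) = (222*(2*g))/g = (444*g)/g = 444)
R(300)/z(100) = -35/444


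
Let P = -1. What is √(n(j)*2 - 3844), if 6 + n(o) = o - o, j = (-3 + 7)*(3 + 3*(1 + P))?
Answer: 4*I*√241 ≈ 62.097*I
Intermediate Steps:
j = 12 (j = (-3 + 7)*(3 + 3*(1 - 1)) = 4*(3 + 3*0) = 4*(3 + 0) = 4*3 = 12)
n(o) = -6 (n(o) = -6 + (o - o) = -6 + 0 = -6)
√(n(j)*2 - 3844) = √(-6*2 - 3844) = √(-12 - 3844) = √(-3856) = 4*I*√241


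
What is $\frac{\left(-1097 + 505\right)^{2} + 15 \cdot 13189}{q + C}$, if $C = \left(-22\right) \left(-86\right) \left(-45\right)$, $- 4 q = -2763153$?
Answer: $\frac{2193196}{2422593} \approx 0.90531$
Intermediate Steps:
$q = \frac{2763153}{4}$ ($q = \left(- \frac{1}{4}\right) \left(-2763153\right) = \frac{2763153}{4} \approx 6.9079 \cdot 10^{5}$)
$C = -85140$ ($C = 1892 \left(-45\right) = -85140$)
$\frac{\left(-1097 + 505\right)^{2} + 15 \cdot 13189}{q + C} = \frac{\left(-1097 + 505\right)^{2} + 15 \cdot 13189}{\frac{2763153}{4} - 85140} = \frac{\left(-592\right)^{2} + 197835}{\frac{2422593}{4}} = \left(350464 + 197835\right) \frac{4}{2422593} = 548299 \cdot \frac{4}{2422593} = \frac{2193196}{2422593}$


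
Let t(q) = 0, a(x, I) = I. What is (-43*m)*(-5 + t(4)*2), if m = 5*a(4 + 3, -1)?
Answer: -1075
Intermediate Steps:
m = -5 (m = 5*(-1) = -5)
(-43*m)*(-5 + t(4)*2) = (-43*(-5))*(-5 + 0*2) = 215*(-5 + 0) = 215*(-5) = -1075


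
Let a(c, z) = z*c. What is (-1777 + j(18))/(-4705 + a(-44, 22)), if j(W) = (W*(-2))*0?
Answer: 1777/5673 ≈ 0.31324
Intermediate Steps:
a(c, z) = c*z
j(W) = 0 (j(W) = -2*W*0 = 0)
(-1777 + j(18))/(-4705 + a(-44, 22)) = (-1777 + 0)/(-4705 - 44*22) = -1777/(-4705 - 968) = -1777/(-5673) = -1777*(-1/5673) = 1777/5673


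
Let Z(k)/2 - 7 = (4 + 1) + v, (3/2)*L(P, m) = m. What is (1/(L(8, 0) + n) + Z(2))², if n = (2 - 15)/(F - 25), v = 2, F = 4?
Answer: 148225/169 ≈ 877.07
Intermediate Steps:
L(P, m) = 2*m/3
n = 13/21 (n = (2 - 15)/(4 - 25) = -13/(-21) = -13*(-1/21) = 13/21 ≈ 0.61905)
Z(k) = 28 (Z(k) = 14 + 2*((4 + 1) + 2) = 14 + 2*(5 + 2) = 14 + 2*7 = 14 + 14 = 28)
(1/(L(8, 0) + n) + Z(2))² = (1/((⅔)*0 + 13/21) + 28)² = (1/(0 + 13/21) + 28)² = (1/(13/21) + 28)² = (21/13 + 28)² = (385/13)² = 148225/169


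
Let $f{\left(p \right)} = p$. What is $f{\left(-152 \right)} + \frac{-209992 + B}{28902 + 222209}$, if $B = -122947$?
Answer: $- \frac{38501811}{251111} \approx -153.33$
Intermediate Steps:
$f{\left(-152 \right)} + \frac{-209992 + B}{28902 + 222209} = -152 + \frac{-209992 - 122947}{28902 + 222209} = -152 - \frac{332939}{251111} = - \frac{38501811}{251111}$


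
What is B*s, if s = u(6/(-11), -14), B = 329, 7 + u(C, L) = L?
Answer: -6909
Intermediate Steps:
u(C, L) = -7 + L
s = -21 (s = -7 - 14 = -21)
B*s = 329*(-21) = -6909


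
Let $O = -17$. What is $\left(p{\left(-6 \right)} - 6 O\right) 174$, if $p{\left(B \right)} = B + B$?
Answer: $15660$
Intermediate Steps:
$p{\left(B \right)} = 2 B$
$\left(p{\left(-6 \right)} - 6 O\right) 174 = \left(2 \left(-6\right) - -102\right) 174 = \left(-12 + 102\right) 174 = 90 \cdot 174 = 15660$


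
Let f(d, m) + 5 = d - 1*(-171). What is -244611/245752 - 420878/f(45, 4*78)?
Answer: -103483223177/51853672 ≈ -1995.7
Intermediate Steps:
f(d, m) = 166 + d (f(d, m) = -5 + (d - 1*(-171)) = -5 + (d + 171) = -5 + (171 + d) = 166 + d)
-244611/245752 - 420878/f(45, 4*78) = -244611/245752 - 420878/(166 + 45) = -244611*1/245752 - 420878/211 = -244611/245752 - 420878*1/211 = -244611/245752 - 420878/211 = -103483223177/51853672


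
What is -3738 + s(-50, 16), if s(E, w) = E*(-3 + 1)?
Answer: -3638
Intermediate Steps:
s(E, w) = -2*E (s(E, w) = E*(-2) = -2*E)
-3738 + s(-50, 16) = -3738 - 2*(-50) = -3738 + 100 = -3638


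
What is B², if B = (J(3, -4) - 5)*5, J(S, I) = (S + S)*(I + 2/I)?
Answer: 25600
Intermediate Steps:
J(S, I) = 2*S*(I + 2/I) (J(S, I) = (2*S)*(I + 2/I) = 2*S*(I + 2/I))
B = -160 (B = (2*3*(2 + (-4)²)/(-4) - 5)*5 = (2*3*(-¼)*(2 + 16) - 5)*5 = (2*3*(-¼)*18 - 5)*5 = (-27 - 5)*5 = -32*5 = -160)
B² = (-160)² = 25600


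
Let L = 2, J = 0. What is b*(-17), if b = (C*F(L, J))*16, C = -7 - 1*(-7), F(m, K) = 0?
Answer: 0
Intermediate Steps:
C = 0 (C = -7 + 7 = 0)
b = 0 (b = (0*0)*16 = 0*16 = 0)
b*(-17) = 0*(-17) = 0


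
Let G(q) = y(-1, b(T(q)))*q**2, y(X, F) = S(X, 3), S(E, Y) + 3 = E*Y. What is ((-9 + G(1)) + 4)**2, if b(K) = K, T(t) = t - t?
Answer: 121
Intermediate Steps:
S(E, Y) = -3 + E*Y
T(t) = 0
y(X, F) = -3 + 3*X (y(X, F) = -3 + X*3 = -3 + 3*X)
G(q) = -6*q**2 (G(q) = (-3 + 3*(-1))*q**2 = (-3 - 3)*q**2 = -6*q**2)
((-9 + G(1)) + 4)**2 = ((-9 - 6*1**2) + 4)**2 = ((-9 - 6*1) + 4)**2 = ((-9 - 6) + 4)**2 = (-15 + 4)**2 = (-11)**2 = 121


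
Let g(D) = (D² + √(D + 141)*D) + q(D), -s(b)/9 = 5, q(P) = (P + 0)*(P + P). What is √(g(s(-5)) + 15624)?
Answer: 3*√(2411 - 20*√6) ≈ 145.80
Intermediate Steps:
q(P) = 2*P² (q(P) = P*(2*P) = 2*P²)
s(b) = -45 (s(b) = -9*5 = -45)
g(D) = 3*D² + D*√(141 + D) (g(D) = (D² + √(D + 141)*D) + 2*D² = (D² + √(141 + D)*D) + 2*D² = (D² + D*√(141 + D)) + 2*D² = 3*D² + D*√(141 + D))
√(g(s(-5)) + 15624) = √(-45*(√(141 - 45) + 3*(-45)) + 15624) = √(-45*(√96 - 135) + 15624) = √(-45*(4*√6 - 135) + 15624) = √(-45*(-135 + 4*√6) + 15624) = √((6075 - 180*√6) + 15624) = √(21699 - 180*√6)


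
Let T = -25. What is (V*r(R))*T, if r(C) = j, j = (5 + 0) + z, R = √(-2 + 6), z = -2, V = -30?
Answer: 2250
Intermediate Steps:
R = 2 (R = √4 = 2)
j = 3 (j = (5 + 0) - 2 = 5 - 2 = 3)
r(C) = 3
(V*r(R))*T = -30*3*(-25) = -90*(-25) = 2250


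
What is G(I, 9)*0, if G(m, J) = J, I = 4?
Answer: 0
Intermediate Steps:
G(I, 9)*0 = 9*0 = 0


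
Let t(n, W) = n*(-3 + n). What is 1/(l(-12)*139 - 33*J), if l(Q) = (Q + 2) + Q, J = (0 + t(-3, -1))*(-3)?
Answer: -1/1276 ≈ -0.00078370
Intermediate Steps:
J = -54 (J = (0 - 3*(-3 - 3))*(-3) = (0 - 3*(-6))*(-3) = (0 + 18)*(-3) = 18*(-3) = -54)
l(Q) = 2 + 2*Q (l(Q) = (2 + Q) + Q = 2 + 2*Q)
1/(l(-12)*139 - 33*J) = 1/((2 + 2*(-12))*139 - 33*(-54)) = 1/((2 - 24)*139 + 1782) = 1/(-22*139 + 1782) = 1/(-3058 + 1782) = 1/(-1276) = -1/1276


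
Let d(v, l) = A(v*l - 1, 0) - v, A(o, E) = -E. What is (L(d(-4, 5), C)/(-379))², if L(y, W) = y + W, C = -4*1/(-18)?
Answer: 1444/11634921 ≈ 0.00012411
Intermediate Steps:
d(v, l) = -v (d(v, l) = -1*0 - v = 0 - v = -v)
C = 2/9 (C = -4*(-1/18) = 2/9 ≈ 0.22222)
L(y, W) = W + y
(L(d(-4, 5), C)/(-379))² = ((2/9 - 1*(-4))/(-379))² = ((2/9 + 4)*(-1/379))² = ((38/9)*(-1/379))² = (-38/3411)² = 1444/11634921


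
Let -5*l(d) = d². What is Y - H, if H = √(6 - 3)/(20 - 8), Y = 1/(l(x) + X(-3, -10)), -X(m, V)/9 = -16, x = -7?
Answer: 5/671 - √3/12 ≈ -0.13689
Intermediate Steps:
X(m, V) = 144 (X(m, V) = -9*(-16) = 144)
l(d) = -d²/5
Y = 5/671 (Y = 1/(-⅕*(-7)² + 144) = 1/(-⅕*49 + 144) = 1/(-49/5 + 144) = 1/(671/5) = 5/671 ≈ 0.0074516)
H = √3/12 ≈ 0.14434
Y - H = 5/671 - √3/12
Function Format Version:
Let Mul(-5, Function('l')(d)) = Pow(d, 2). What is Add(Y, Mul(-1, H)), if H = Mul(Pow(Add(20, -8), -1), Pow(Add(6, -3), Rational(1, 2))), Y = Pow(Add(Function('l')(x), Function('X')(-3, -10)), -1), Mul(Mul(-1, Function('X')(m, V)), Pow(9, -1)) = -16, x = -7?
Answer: Add(Rational(5, 671), Mul(Rational(-1, 12), Pow(3, Rational(1, 2)))) ≈ -0.13689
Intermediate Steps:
Function('X')(m, V) = 144 (Function('X')(m, V) = Mul(-9, -16) = 144)
Function('l')(d) = Mul(Rational(-1, 5), Pow(d, 2))
Y = Rational(5, 671) (Y = Pow(Add(Mul(Rational(-1, 5), Pow(-7, 2)), 144), -1) = Pow(Add(Mul(Rational(-1, 5), 49), 144), -1) = Pow(Add(Rational(-49, 5), 144), -1) = Pow(Rational(671, 5), -1) = Rational(5, 671) ≈ 0.0074516)
H = Mul(Rational(1, 12), Pow(3, Rational(1, 2))) (H = Mul(Pow(12, -1), Pow(3, Rational(1, 2))) = Mul(Rational(1, 12), Pow(3, Rational(1, 2))) ≈ 0.14434)
Add(Y, Mul(-1, H)) = Add(Rational(5, 671), Mul(-1, Mul(Rational(1, 12), Pow(3, Rational(1, 2))))) = Add(Rational(5, 671), Mul(Rational(-1, 12), Pow(3, Rational(1, 2))))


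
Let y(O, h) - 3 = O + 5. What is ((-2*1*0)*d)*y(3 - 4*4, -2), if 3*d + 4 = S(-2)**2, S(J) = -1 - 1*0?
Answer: 0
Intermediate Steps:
S(J) = -1 (S(J) = -1 + 0 = -1)
d = -1 (d = -4/3 + (1/3)*(-1)**2 = -4/3 + (1/3)*1 = -4/3 + 1/3 = -1)
y(O, h) = 8 + O (y(O, h) = 3 + (O + 5) = 3 + (5 + O) = 8 + O)
((-2*1*0)*d)*y(3 - 4*4, -2) = ((-2*1*0)*(-1))*(8 + (3 - 4*4)) = (-2*0*(-1))*(8 + (3 - 16)) = (0*(-1))*(8 - 13) = 0*(-5) = 0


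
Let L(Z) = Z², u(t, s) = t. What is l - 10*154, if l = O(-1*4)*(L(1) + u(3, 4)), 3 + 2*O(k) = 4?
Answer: -1538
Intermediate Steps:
O(k) = ½ (O(k) = -3/2 + (½)*4 = -3/2 + 2 = ½)
l = 2 (l = (1² + 3)/2 = (1 + 3)/2 = (½)*4 = 2)
l - 10*154 = 2 - 10*154 = 2 - 1540 = -1538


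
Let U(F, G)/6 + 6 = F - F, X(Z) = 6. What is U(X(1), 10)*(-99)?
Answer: 3564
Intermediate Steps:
U(F, G) = -36 (U(F, G) = -36 + 6*(F - F) = -36 + 6*0 = -36 + 0 = -36)
U(X(1), 10)*(-99) = -36*(-99) = 3564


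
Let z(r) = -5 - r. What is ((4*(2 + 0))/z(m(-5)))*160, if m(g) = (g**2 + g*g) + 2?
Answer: -1280/57 ≈ -22.456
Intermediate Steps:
m(g) = 2 + 2*g**2 (m(g) = (g**2 + g**2) + 2 = 2*g**2 + 2 = 2 + 2*g**2)
((4*(2 + 0))/z(m(-5)))*160 = ((4*(2 + 0))/(-5 - (2 + 2*(-5)**2)))*160 = ((4*2)/(-5 - (2 + 2*25)))*160 = (8/(-5 - (2 + 50)))*160 = (8/(-5 - 1*52))*160 = (8/(-5 - 52))*160 = (8/(-57))*160 = (8*(-1/57))*160 = -8/57*160 = -1280/57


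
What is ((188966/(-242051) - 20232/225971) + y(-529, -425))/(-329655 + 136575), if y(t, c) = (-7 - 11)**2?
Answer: -8837035050493/5280400739537340 ≈ -0.0016736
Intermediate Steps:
y(t, c) = 324 (y(t, c) = (-18)**2 = 324)
((188966/(-242051) - 20232/225971) + y(-529, -425))/(-329655 + 136575) = ((188966/(-242051) - 20232/225971) + 324)/(-329655 + 136575) = ((188966*(-1/242051) - 20232*1/225971) + 324)/(-193080) = ((-188966/242051 - 20232/225971) + 324)*(-1/193080) = (-47598011818/54696506521 + 324)*(-1/193080) = (17674070100986/54696506521)*(-1/193080) = -8837035050493/5280400739537340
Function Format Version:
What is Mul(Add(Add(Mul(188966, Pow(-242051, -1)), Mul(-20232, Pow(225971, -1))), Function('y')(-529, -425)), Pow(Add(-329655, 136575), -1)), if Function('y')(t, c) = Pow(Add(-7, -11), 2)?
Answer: Rational(-8837035050493, 5280400739537340) ≈ -0.0016736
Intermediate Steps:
Function('y')(t, c) = 324 (Function('y')(t, c) = Pow(-18, 2) = 324)
Mul(Add(Add(Mul(188966, Pow(-242051, -1)), Mul(-20232, Pow(225971, -1))), Function('y')(-529, -425)), Pow(Add(-329655, 136575), -1)) = Mul(Add(Add(Mul(188966, Pow(-242051, -1)), Mul(-20232, Pow(225971, -1))), 324), Pow(Add(-329655, 136575), -1)) = Mul(Add(Add(Mul(188966, Rational(-1, 242051)), Mul(-20232, Rational(1, 225971))), 324), Pow(-193080, -1)) = Mul(Add(Add(Rational(-188966, 242051), Rational(-20232, 225971)), 324), Rational(-1, 193080)) = Mul(Add(Rational(-47598011818, 54696506521), 324), Rational(-1, 193080)) = Mul(Rational(17674070100986, 54696506521), Rational(-1, 193080)) = Rational(-8837035050493, 5280400739537340)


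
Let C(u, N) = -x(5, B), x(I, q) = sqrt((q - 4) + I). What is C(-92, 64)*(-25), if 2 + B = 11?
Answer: 25*sqrt(10) ≈ 79.057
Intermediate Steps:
B = 9 (B = -2 + 11 = 9)
x(I, q) = sqrt(-4 + I + q) (x(I, q) = sqrt((-4 + q) + I) = sqrt(-4 + I + q))
C(u, N) = -sqrt(10) (C(u, N) = -sqrt(-4 + 5 + 9) = -sqrt(10))
C(-92, 64)*(-25) = -sqrt(10)*(-25) = 25*sqrt(10)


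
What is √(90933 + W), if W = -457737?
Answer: 6*I*√10189 ≈ 605.64*I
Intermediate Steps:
√(90933 + W) = √(90933 - 457737) = √(-366804) = 6*I*√10189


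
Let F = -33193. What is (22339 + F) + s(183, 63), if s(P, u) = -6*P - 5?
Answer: -11957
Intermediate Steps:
s(P, u) = -5 - 6*P
(22339 + F) + s(183, 63) = (22339 - 33193) + (-5 - 6*183) = -10854 + (-5 - 1098) = -10854 - 1103 = -11957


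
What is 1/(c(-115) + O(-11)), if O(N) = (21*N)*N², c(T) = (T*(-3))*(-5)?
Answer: -1/29676 ≈ -3.3697e-5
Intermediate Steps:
c(T) = 15*T (c(T) = -3*T*(-5) = 15*T)
O(N) = 21*N³
1/(c(-115) + O(-11)) = 1/(15*(-115) + 21*(-11)³) = 1/(-1725 + 21*(-1331)) = 1/(-1725 - 27951) = 1/(-29676) = -1/29676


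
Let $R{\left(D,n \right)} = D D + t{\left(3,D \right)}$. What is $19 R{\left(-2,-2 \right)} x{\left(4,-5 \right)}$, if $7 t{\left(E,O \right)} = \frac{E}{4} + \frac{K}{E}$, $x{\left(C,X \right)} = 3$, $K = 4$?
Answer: $\frac{6859}{28} \approx 244.96$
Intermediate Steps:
$t{\left(E,O \right)} = \frac{E}{28} + \frac{4}{7 E}$ ($t{\left(E,O \right)} = \frac{\frac{E}{4} + \frac{4}{E}}{7} = \frac{\frac{4}{E} + \frac{E}{4}}{7} = \frac{E}{28} + \frac{4}{7 E}$)
$R{\left(D,n \right)} = \frac{25}{84} + D^{2}$ ($R{\left(D,n \right)} = D D + \frac{16 + 3^{2}}{28 \cdot 3} = D^{2} + \frac{1}{28} \cdot \frac{1}{3} \left(16 + 9\right) = D^{2} + \frac{1}{28} \cdot \frac{1}{3} \cdot 25 = D^{2} + \frac{25}{84} = \frac{25}{84} + D^{2}$)
$19 R{\left(-2,-2 \right)} x{\left(4,-5 \right)} = 19 \left(\frac{25}{84} + \left(-2\right)^{2}\right) 3 = 19 \left(\frac{25}{84} + 4\right) 3 = 19 \cdot \frac{361}{84} \cdot 3 = \frac{6859}{84} \cdot 3 = \frac{6859}{28}$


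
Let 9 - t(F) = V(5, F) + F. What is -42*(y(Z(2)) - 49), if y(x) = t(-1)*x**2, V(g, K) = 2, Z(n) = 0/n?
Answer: 2058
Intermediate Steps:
Z(n) = 0
t(F) = 7 - F (t(F) = 9 - (2 + F) = 9 + (-2 - F) = 7 - F)
y(x) = 8*x**2 (y(x) = (7 - 1*(-1))*x**2 = (7 + 1)*x**2 = 8*x**2)
-42*(y(Z(2)) - 49) = -42*(8*0**2 - 49) = -42*(8*0 - 49) = -42*(0 - 49) = -42*(-49) = 2058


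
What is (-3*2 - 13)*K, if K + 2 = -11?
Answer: 247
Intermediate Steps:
K = -13 (K = -2 - 11 = -13)
(-3*2 - 13)*K = (-3*2 - 13)*(-13) = (-6 - 13)*(-13) = -19*(-13) = 247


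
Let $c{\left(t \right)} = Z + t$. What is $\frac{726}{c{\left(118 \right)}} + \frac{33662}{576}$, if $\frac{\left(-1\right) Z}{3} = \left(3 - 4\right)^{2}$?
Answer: $\frac{2144653}{33120} \approx 64.754$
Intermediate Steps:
$Z = -3$ ($Z = - 3 \left(3 - 4\right)^{2} = - 3 \left(-1\right)^{2} = \left(-3\right) 1 = -3$)
$c{\left(t \right)} = -3 + t$
$\frac{726}{c{\left(118 \right)}} + \frac{33662}{576} = \frac{726}{-3 + 118} + \frac{33662}{576} = \frac{726}{115} + 33662 \cdot \frac{1}{576} = 726 \cdot \frac{1}{115} + \frac{16831}{288} = \frac{726}{115} + \frac{16831}{288} = \frac{2144653}{33120}$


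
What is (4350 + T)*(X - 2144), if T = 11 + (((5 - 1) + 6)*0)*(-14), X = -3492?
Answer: -24578596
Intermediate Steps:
T = 11 (T = 11 + ((4 + 6)*0)*(-14) = 11 + (10*0)*(-14) = 11 + 0*(-14) = 11 + 0 = 11)
(4350 + T)*(X - 2144) = (4350 + 11)*(-3492 - 2144) = 4361*(-5636) = -24578596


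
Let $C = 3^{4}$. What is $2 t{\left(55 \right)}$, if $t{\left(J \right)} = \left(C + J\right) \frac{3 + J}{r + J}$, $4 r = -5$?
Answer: $\frac{63104}{215} \approx 293.51$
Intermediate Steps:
$r = - \frac{5}{4}$ ($r = \frac{1}{4} \left(-5\right) = - \frac{5}{4} \approx -1.25$)
$C = 81$
$t{\left(J \right)} = \frac{\left(3 + J\right) \left(81 + J\right)}{- \frac{5}{4} + J}$ ($t{\left(J \right)} = \left(81 + J\right) \frac{3 + J}{- \frac{5}{4} + J} = \frac{\left(3 + J\right) \left(81 + J\right)}{- \frac{5}{4} + J}$)
$2 t{\left(55 \right)} = 2 \frac{4 \left(243 + 55^{2} + 84 \cdot 55\right)}{-5 + 4 \cdot 55} = 2 \frac{4 \left(243 + 3025 + 4620\right)}{-5 + 220} = 2 \cdot 4 \cdot \frac{1}{215} \cdot 7888 = 2 \cdot \frac{31552}{215} = \frac{63104}{215}$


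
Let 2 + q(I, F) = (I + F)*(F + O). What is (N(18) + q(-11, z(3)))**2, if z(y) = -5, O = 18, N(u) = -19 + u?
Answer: 44521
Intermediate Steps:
q(I, F) = -2 + (18 + F)*(F + I) (q(I, F) = -2 + (I + F)*(F + 18) = -2 + (F + I)*(18 + F) = -2 + (18 + F)*(F + I))
(N(18) + q(-11, z(3)))**2 = ((-19 + 18) + (-2 + (-5)**2 + 18*(-5) + 18*(-11) - 5*(-11)))**2 = (-1 + (-2 + 25 - 90 - 198 + 55))**2 = (-1 - 210)**2 = (-211)**2 = 44521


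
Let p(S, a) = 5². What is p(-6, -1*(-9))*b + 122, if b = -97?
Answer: -2303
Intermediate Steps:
p(S, a) = 25
p(-6, -1*(-9))*b + 122 = 25*(-97) + 122 = -2425 + 122 = -2303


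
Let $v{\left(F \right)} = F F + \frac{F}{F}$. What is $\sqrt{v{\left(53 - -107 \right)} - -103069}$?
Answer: $\sqrt{128670} \approx 358.71$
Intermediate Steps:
$v{\left(F \right)} = 1 + F^{2}$ ($v{\left(F \right)} = F^{2} + 1 = 1 + F^{2}$)
$\sqrt{v{\left(53 - -107 \right)} - -103069} = \sqrt{\left(1 + \left(53 - -107\right)^{2}\right) - -103069} = \sqrt{\left(1 + \left(53 + 107\right)^{2}\right) + \left(-18451 + 121520\right)} = \sqrt{\left(1 + 160^{2}\right) + 103069} = \sqrt{\left(1 + 25600\right) + 103069} = \sqrt{25601 + 103069} = \sqrt{128670}$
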